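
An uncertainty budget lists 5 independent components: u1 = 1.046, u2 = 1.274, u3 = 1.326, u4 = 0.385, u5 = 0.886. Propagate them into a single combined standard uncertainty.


uc = sqrt(1.046^2 + 1.274^2 + 1.326^2 + 0.385^2 + 0.886^2)
uc = sqrt(5.408689)
uc = 2.3257

2.3257


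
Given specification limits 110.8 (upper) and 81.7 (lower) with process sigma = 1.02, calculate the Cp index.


Cp = (USL - LSL) / (6 * sigma)
= (110.8 - 81.7) / (6 * 1.02)
= 29.1000 / 6.1200
= 4.7549

4.7549


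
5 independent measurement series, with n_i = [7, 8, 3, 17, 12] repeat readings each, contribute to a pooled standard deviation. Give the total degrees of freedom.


nu = sum_i (n_i - 1)
nu = ((7 - 1) + (8 - 1) + (3 - 1) + (17 - 1) + (12 - 1))
nu = 6 + 7 + 2 + 16 + 11
nu = 42

42


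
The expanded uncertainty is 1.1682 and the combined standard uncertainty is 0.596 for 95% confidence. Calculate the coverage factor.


k = U / uc
k = 1.1682 / 0.596
k = 1.96

1.96


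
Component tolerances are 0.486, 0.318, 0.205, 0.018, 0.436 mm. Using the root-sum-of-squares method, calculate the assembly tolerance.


RSS = sqrt(0.486^2 + 0.318^2 + 0.205^2 + 0.018^2 + 0.436^2)
= sqrt(0.569765)
= 0.7548

0.7548


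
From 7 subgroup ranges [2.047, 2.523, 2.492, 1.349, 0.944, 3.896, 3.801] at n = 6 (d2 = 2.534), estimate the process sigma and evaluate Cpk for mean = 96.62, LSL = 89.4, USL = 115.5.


R_bar = (2.047 + 2.523 + 2.492 + 1.349 + 0.944 + 3.896 + 3.801) / 7 = 2.436
sigma = R_bar / d2 = 2.436 / 2.534 = 0.96132597
Cp = (USL - LSL)/(6*sigma) = (115.5 - 89.4)/(6*0.96132597) = 4.5250
Cpu = (115.5 - 96.62)/(3*0.96132597) = 6.5465
Cpl = (96.62 - 89.4)/(3*0.96132597) = 2.5035
Cpk = min(Cpu, Cpl) = 2.5035

2.5035


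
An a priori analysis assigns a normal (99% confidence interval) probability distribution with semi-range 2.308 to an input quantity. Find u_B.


u_B = half_width / 2.576
u_B = 2.308 / 2.576
u_B = 0.8960

0.8960


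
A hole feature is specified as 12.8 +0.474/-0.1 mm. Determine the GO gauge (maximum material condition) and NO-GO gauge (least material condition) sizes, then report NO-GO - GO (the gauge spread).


GO = nominal - lower_tol (smallest hole = maximum material condition)
GO = 12.8 - 0.1 = 12.7
NO-GO = nominal + upper_tol (largest hole = least material condition)
NO-GO = 12.8 + 0.474 = 13.274
spread = NO-GO - GO = 13.274 - 12.7 = 0.5740

0.5740


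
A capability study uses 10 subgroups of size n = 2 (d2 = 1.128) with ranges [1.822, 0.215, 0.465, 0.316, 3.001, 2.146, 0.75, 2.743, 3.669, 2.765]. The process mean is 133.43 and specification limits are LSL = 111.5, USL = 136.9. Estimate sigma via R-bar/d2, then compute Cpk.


R_bar = (1.822 + 0.215 + 0.465 + 0.316 + 3.001 + 2.146 + 0.75 + 2.743 + 3.669 + 2.765) / 10 = 1.7892
sigma = R_bar / d2 = 1.7892 / 1.128 = 1.5861702
Cp = (USL - LSL)/(6*sigma) = (136.9 - 111.5)/(6*1.5861702) = 2.6689
Cpu = (136.9 - 133.43)/(3*1.5861702) = 0.7292
Cpl = (133.43 - 111.5)/(3*1.5861702) = 4.6086
Cpk = min(Cpu, Cpl) = 0.7292

0.7292


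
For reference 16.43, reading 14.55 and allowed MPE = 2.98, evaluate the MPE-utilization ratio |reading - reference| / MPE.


e = indication - reference = 14.55 - 16.43 = -1.8800
|e| = 1.8800
ratio = |e| / MPE = 1.8800 / 2.98
ratio = 0.6309

0.6309


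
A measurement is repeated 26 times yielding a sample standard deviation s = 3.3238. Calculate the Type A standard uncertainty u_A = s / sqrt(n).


u_A = s / sqrt(n)
u_A = 3.3238 / sqrt(26)
u_A = 3.3238 / 5.0990195
u_A = 0.6519

0.6519


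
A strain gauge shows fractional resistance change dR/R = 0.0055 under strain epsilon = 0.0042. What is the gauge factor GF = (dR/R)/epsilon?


GF = (dR/R) / epsilon
= 0.0055 / 0.0042
= 1.3095

1.3095


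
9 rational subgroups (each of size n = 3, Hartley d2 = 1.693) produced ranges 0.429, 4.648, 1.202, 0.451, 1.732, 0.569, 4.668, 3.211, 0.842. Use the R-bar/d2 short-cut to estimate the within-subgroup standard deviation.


R_bar = (0.429 + 4.648 + 1.202 + 0.451 + 1.732 + 0.569 + 4.668 + 3.211 + 0.842) / 9
R_bar = 17.752 / 9 = 1.9724444
sigma_hat = R_bar / d2 = 1.9724444 / 1.693 = 1.1651

1.1651


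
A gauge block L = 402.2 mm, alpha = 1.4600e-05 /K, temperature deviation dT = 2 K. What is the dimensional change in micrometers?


dL = L * alpha * dT
= 402.2 * 1.4600e-05 * 2
= 0.0117442 mm
dL_um = 0.0117442 * 1000 = 11.7442 um

11.7442


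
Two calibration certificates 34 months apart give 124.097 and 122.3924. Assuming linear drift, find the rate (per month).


rate = (v2 - v1) / months
= (122.3924 - 124.097) / 34
= -1.7046 / 34
= -0.0501

-0.0501


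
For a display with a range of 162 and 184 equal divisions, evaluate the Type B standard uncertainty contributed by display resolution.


resolution = range / divisions
resolution = 162 / 184 = 0.88043478
u_res = resolution / (2*sqrt(3))
u_res = 0.88043478 / 3.4641016
u_res = 0.2542

0.2542


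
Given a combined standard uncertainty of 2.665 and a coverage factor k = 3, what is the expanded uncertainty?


U = k * uc
U = 3 * 2.665
U = 7.9950

7.9950


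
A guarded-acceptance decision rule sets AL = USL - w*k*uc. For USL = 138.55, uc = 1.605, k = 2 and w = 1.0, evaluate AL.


U = k * uc = 2 * 1.605 = 3.21
guard band g = w * U = 1.0 * 3.21 = 3.21
AL = USL - g = 138.55 - 3.21
AL = 135.3400

135.3400


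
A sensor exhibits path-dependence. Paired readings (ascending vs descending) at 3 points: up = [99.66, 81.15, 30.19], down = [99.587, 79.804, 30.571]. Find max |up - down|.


|99.66 - 99.587| = 0.0730
|81.15 - 79.804| = 1.3460
|30.19 - 30.571| = 0.3810
hysteresis = max(diffs) = 1.3460

1.3460


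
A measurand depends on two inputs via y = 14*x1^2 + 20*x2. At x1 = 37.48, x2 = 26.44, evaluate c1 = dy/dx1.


y = 14*x1^2 + 20*x2
dy/dx1 = 2*14*x1
Evaluate at x1 = 37.48: c1 = 28 * 37.48
c1 = 1049.4400

1049.4400


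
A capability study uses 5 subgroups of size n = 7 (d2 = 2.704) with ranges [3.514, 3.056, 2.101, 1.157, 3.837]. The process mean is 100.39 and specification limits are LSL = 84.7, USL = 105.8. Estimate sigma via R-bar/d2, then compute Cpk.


R_bar = (3.514 + 3.056 + 2.101 + 1.157 + 3.837) / 5 = 2.733
sigma = R_bar / d2 = 2.733 / 2.704 = 1.0107249
Cp = (USL - LSL)/(6*sigma) = (105.8 - 84.7)/(6*1.0107249) = 3.4794
Cpu = (105.8 - 100.39)/(3*1.0107249) = 1.7842
Cpl = (100.39 - 84.7)/(3*1.0107249) = 5.1745
Cpk = min(Cpu, Cpl) = 1.7842

1.7842


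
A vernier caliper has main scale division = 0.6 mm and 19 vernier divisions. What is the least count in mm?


LC = MSD / n_div
= 0.6 / 19
= 0.0316

0.0316


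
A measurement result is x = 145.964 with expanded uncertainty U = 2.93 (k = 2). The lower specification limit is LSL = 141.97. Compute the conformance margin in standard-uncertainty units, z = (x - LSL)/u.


u = U / k = 2.93 / 2 = 1.465
margin = |LSL - x| = |141.97 - 145.964| = 3.994
z = margin / u = 3.994 / 1.465
z = 2.7263

2.7263


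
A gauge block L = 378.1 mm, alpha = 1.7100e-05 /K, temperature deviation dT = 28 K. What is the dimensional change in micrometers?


dL = L * alpha * dT
= 378.1 * 1.7100e-05 * 28
= 0.1810343 mm
dL_um = 0.1810343 * 1000 = 181.0343 um

181.0343


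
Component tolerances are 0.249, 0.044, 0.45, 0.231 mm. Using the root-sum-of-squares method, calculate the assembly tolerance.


RSS = sqrt(0.249^2 + 0.044^2 + 0.45^2 + 0.231^2)
= sqrt(0.319798)
= 0.5655

0.5655


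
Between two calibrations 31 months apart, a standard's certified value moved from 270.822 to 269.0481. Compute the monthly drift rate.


rate = (v2 - v1) / months
= (269.0481 - 270.822) / 31
= -1.7739 / 31
= -0.0572

-0.0572


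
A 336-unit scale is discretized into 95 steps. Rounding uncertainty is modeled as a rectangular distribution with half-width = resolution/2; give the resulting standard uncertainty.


resolution = range / divisions
resolution = 336 / 95 = 3.5368421
u_res = resolution / (2*sqrt(3))
u_res = 3.5368421 / 3.4641016
u_res = 1.0210

1.0210


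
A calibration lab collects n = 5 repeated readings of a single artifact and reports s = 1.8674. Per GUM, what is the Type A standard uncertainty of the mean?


u_A = s / sqrt(n)
u_A = 1.8674 / sqrt(5)
u_A = 1.8674 / 2.236068
u_A = 0.8351

0.8351


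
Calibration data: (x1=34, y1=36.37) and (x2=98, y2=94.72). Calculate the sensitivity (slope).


slope = (y2 - y1) / (x2 - x1)
= (94.72 - 36.37) / (98 - 34)
= 58.3500 / 64
= 0.9117

0.9117


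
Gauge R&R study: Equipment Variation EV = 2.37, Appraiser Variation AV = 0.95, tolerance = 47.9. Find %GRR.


GRR = sqrt(EV^2 + AV^2) = sqrt(2.37^2 + 0.95^2) = 2.5533116
%GRR = GRR / tol * 100 = 2.5533116 / 47.9 * 100
%GRR = 5.3305

5.3305


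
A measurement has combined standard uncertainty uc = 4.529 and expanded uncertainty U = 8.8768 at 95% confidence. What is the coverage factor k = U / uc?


k = U / uc
k = 8.8768 / 4.529
k = 1.96

1.96


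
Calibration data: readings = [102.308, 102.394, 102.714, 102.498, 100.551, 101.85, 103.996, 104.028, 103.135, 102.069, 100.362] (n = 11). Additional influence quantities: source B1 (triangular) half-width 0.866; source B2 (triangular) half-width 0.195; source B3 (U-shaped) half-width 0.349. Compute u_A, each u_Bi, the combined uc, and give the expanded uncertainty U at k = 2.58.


mean = (102.308 + 102.394 + 102.714 + 102.498 + 100.551 + 101.85 + 103.996 + 104.028 + 103.135 + 102.069 + 100.362) / 11 = 102.355
s = sqrt(sum((x - mean)^2)/(n-1)) = 1.1754385
u_A = s / sqrt(n) = 1.1754385 / sqrt(11) = 0.35440804
u_B1 = 0.866 / sqrt(6) = 0.35354302
u_B2 = 0.195 / sqrt(6) = 0.079608417
u_B3 = 0.349 / sqrt(2) = 0.24678027
uc = sqrt(0.35440804^2 + 0.35354302^2 + 0.079608417^2 + 0.24678027^2) = 0.56376921
U = k * uc = 2.58 * 0.56376921
U = 1.4545

1.4545


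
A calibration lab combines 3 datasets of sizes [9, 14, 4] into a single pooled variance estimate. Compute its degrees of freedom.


nu = sum_i (n_i - 1)
nu = ((9 - 1) + (14 - 1) + (4 - 1))
nu = 8 + 13 + 3
nu = 24

24


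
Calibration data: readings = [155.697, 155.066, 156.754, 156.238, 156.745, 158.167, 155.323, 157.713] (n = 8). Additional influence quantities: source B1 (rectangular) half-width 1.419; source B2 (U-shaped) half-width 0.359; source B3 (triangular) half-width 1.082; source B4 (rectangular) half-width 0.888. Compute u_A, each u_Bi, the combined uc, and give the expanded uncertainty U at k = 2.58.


mean = (155.697 + 155.066 + 156.754 + 156.238 + 156.745 + 158.167 + 155.323 + 157.713) / 8 = 156.462875
s = sqrt(sum((x - mean)^2)/(n-1)) = 1.1031715
u_A = s / sqrt(n) = 1.1031715 / sqrt(8) = 0.39003002
u_B1 = 1.419 / sqrt(3) = 0.81926003
u_B2 = 0.359 / sqrt(2) = 0.25385133
u_B3 = 1.082 / sqrt(6) = 0.44172465
u_B4 = 0.888 / sqrt(3) = 0.51268704
uc = sqrt(0.39003002^2 + 0.81926003^2 + 0.25385133^2 + 0.44172465^2 + 0.51268704^2) = 1.1600515
U = k * uc = 2.58 * 1.1600515
U = 2.9929

2.9929


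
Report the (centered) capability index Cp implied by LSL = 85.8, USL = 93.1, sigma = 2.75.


Cp = (USL - LSL) / (6 * sigma)
= (93.1 - 85.8) / (6 * 2.75)
= 7.3000 / 16.5000
= 0.4424

0.4424


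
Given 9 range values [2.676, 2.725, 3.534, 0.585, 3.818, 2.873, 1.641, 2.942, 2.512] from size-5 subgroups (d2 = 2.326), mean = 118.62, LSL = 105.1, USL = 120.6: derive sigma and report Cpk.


R_bar = (2.676 + 2.725 + 3.534 + 0.585 + 3.818 + 2.873 + 1.641 + 2.942 + 2.512) / 9 = 2.5895556
sigma = R_bar / d2 = 2.5895556 / 2.326 = 1.1133085
Cp = (USL - LSL)/(6*sigma) = (120.6 - 105.1)/(6*1.1133085) = 2.3204
Cpu = (120.6 - 118.62)/(3*1.1133085) = 0.5928
Cpl = (118.62 - 105.1)/(3*1.1133085) = 4.0480
Cpk = min(Cpu, Cpl) = 0.5928

0.5928


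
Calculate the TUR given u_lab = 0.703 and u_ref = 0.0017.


TUR = u_lab / u_ref
= 0.703 / 0.0017
= 413.5294

413.5294


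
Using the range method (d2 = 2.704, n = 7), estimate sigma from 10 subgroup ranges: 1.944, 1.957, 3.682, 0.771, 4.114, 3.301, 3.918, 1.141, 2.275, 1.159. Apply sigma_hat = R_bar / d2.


R_bar = (1.944 + 1.957 + 3.682 + 0.771 + 4.114 + 3.301 + 3.918 + 1.141 + 2.275 + 1.159) / 10
R_bar = 24.262 / 10 = 2.4262
sigma_hat = R_bar / d2 = 2.4262 / 2.704 = 0.8973

0.8973


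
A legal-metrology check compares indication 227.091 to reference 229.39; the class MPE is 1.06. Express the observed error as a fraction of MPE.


e = indication - reference = 227.091 - 229.39 = -2.2990
|e| = 2.2990
ratio = |e| / MPE = 2.2990 / 1.06
ratio = 2.1689

2.1689


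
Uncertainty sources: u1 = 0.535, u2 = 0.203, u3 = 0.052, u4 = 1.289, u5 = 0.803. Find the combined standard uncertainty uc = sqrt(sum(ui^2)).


uc = sqrt(0.535^2 + 0.203^2 + 0.052^2 + 1.289^2 + 0.803^2)
uc = sqrt(2.636468)
uc = 1.6237

1.6237


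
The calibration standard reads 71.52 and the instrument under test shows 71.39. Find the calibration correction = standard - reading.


Correction = standard - reading
= 71.52 - 71.39
= 0.1300

0.1300


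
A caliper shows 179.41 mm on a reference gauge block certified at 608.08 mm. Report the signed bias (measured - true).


Systematic error = measured - true
= 179.41 - 608.08
= -428.6700

-428.6700


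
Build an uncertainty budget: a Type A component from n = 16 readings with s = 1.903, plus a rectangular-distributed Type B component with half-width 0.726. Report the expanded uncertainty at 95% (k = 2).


u_A = s / sqrt(n) = 1.903 / sqrt(16) = 0.47575
u_B = half_width / sqrt(3) = 0.726 / sqrt(3) = 0.4191563
uc = sqrt(u_A^2 + u_B^2) = sqrt(0.47575^2 + 0.4191563^2) = 0.63405841
U = k * uc = 2 * 0.63405841
U = 1.2681

1.2681


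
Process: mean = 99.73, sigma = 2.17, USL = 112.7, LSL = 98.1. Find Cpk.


Cpu = (USL - mean) / (3*sigma) = (112.7 - 99.73) / (3*2.17) = 1.9923
Cpl = (mean - LSL) / (3*sigma) = (99.73 - 98.1) / (3*2.17) = 0.2504
Cpk = min(Cpu, Cpl) = 0.2504

0.2504


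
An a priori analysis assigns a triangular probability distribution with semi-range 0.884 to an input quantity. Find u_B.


u_B = half_width / sqrt(6)
u_B = 0.884 / 2.4494897
u_B = 0.3609

0.3609


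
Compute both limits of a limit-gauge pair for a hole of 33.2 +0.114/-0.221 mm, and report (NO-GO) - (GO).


GO = nominal - lower_tol (smallest hole = maximum material condition)
GO = 33.2 - 0.221 = 32.979
NO-GO = nominal + upper_tol (largest hole = least material condition)
NO-GO = 33.2 + 0.114 = 33.314
spread = NO-GO - GO = 33.314 - 32.979 = 0.3350

0.3350


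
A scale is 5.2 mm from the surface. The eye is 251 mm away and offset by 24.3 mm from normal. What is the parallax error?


error = h * offset / d
= 5.2 * 24.3 / 251
= 0.5034

0.5034


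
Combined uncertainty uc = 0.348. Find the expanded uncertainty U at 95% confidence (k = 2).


U = k * uc
U = 2 * 0.348
U = 0.6960

0.6960


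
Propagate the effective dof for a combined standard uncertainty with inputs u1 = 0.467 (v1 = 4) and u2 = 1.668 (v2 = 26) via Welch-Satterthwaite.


uc = sqrt(u1^2 + u2^2) = sqrt(0.467^2 + 1.668^2) = 1.7321412
v_eff = uc^4 / (u1^4/v1 + u2^4/v2)
= 1.7321412^4 / (0.467^4/4 + 1.668^4/26)
= 9.0018789 / 0.30961264
v_eff = 29.0746

29.0746


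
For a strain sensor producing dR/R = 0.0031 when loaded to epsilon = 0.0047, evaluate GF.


GF = (dR/R) / epsilon
= 0.0031 / 0.0047
= 0.6596

0.6596


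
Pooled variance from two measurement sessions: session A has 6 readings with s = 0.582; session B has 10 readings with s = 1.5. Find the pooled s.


s_p = sqrt(((n1-1)*s1^2 + (n2-1)*s2^2) / (n1+n2-2))
numerator = (6-1)*0.582^2 + (10-1)*1.5^2 = 1.69362 + 20.25 = 21.94362
denominator = 6 + 10 - 2 = 14
s_p^2 = 21.94362 / 14 = 1.5674014
s_p = sqrt(1.5674014) = 1.2520

1.2520


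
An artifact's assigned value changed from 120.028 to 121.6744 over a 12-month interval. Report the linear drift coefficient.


rate = (v2 - v1) / months
= (121.6744 - 120.028) / 12
= 1.6464 / 12
= 0.1372

0.1372


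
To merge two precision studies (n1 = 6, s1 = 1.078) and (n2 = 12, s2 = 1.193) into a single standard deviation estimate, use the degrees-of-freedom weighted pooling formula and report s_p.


s_p = sqrt(((n1-1)*s1^2 + (n2-1)*s2^2) / (n1+n2-2))
numerator = (6-1)*1.078^2 + (12-1)*1.193^2 = 5.81042 + 15.655739 = 21.466159
denominator = 6 + 12 - 2 = 16
s_p^2 = 21.466159 / 16 = 1.3416349
s_p = sqrt(1.3416349) = 1.1583

1.1583


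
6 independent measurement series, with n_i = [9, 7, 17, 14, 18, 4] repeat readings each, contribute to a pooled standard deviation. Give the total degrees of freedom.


nu = sum_i (n_i - 1)
nu = ((9 - 1) + (7 - 1) + (17 - 1) + (14 - 1) + (18 - 1) + (4 - 1))
nu = 8 + 6 + 16 + 13 + 17 + 3
nu = 63

63


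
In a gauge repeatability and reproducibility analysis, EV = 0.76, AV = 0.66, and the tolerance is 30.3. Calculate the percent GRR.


GRR = sqrt(EV^2 + AV^2) = sqrt(0.76^2 + 0.66^2) = 1.0065784
%GRR = GRR / tol * 100 = 1.0065784 / 30.3 * 100
%GRR = 3.3220

3.3220


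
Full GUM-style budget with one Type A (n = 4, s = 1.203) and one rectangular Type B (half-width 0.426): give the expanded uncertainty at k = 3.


u_A = s / sqrt(n) = 1.203 / sqrt(4) = 0.6015
u_B = half_width / sqrt(3) = 0.426 / sqrt(3) = 0.24595121
uc = sqrt(u_A^2 + u_B^2) = sqrt(0.6015^2 + 0.24595121^2) = 0.64984171
U = k * uc = 3 * 0.64984171
U = 1.9495

1.9495


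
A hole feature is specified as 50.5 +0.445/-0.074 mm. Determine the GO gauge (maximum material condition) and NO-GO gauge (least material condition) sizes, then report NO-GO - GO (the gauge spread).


GO = nominal - lower_tol (smallest hole = maximum material condition)
GO = 50.5 - 0.074 = 50.426
NO-GO = nominal + upper_tol (largest hole = least material condition)
NO-GO = 50.5 + 0.445 = 50.945
spread = NO-GO - GO = 50.945 - 50.426 = 0.5190

0.5190


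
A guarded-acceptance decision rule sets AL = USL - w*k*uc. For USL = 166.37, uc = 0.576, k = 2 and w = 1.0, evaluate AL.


U = k * uc = 2 * 0.576 = 1.152
guard band g = w * U = 1.0 * 1.152 = 1.152
AL = USL - g = 166.37 - 1.152
AL = 165.2180

165.2180


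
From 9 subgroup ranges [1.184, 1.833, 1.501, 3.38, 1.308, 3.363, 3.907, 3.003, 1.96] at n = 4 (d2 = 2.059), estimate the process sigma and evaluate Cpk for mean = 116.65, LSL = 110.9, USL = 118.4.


R_bar = (1.184 + 1.833 + 1.501 + 3.38 + 1.308 + 3.363 + 3.907 + 3.003 + 1.96) / 9 = 2.3821111
sigma = R_bar / d2 = 2.3821111 / 2.059 = 1.1569262
Cp = (USL - LSL)/(6*sigma) = (118.4 - 110.9)/(6*1.1569262) = 1.0804
Cpu = (118.4 - 116.65)/(3*1.1569262) = 0.5042
Cpl = (116.65 - 110.9)/(3*1.1569262) = 1.6567
Cpk = min(Cpu, Cpl) = 0.5042

0.5042


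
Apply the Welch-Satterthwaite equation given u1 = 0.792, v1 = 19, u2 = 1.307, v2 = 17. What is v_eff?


uc = sqrt(u1^2 + u2^2) = sqrt(0.792^2 + 1.307^2) = 1.5282385
v_eff = uc^4 / (u1^4/v1 + u2^4/v2)
= 1.5282385^4 / (0.792^4/19 + 1.307^4/17)
= 5.4546206 / 0.19236223
v_eff = 28.3560

28.3560


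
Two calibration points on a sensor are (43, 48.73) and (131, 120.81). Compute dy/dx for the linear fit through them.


slope = (y2 - y1) / (x2 - x1)
= (120.81 - 48.73) / (131 - 43)
= 72.0800 / 88
= 0.8191

0.8191


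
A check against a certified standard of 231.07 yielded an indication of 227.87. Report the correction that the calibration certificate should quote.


Correction = standard - reading
= 231.07 - 227.87
= 3.2000

3.2000


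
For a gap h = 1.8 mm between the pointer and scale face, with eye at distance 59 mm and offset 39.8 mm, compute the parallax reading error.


error = h * offset / d
= 1.8 * 39.8 / 59
= 1.2142

1.2142


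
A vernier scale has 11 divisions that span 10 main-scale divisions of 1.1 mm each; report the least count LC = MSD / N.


LC = MSD / n_div
= 1.1 / 11
= 0.1000

0.1000


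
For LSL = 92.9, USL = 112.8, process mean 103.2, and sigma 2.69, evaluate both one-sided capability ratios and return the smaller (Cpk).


Cpu = (USL - mean) / (3*sigma) = (112.8 - 103.2) / (3*2.69) = 1.1896
Cpl = (mean - LSL) / (3*sigma) = (103.2 - 92.9) / (3*2.69) = 1.2763
Cpk = min(Cpu, Cpl) = 1.1896

1.1896


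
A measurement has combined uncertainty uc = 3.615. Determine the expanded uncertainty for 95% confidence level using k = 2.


U = k * uc
U = 2 * 3.615
U = 7.2300

7.2300


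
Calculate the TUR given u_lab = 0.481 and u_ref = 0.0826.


TUR = u_lab / u_ref
= 0.481 / 0.0826
= 5.8232

5.8232


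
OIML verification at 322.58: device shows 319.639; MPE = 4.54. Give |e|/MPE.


e = indication - reference = 319.639 - 322.58 = -2.9410
|e| = 2.9410
ratio = |e| / MPE = 2.9410 / 4.54
ratio = 0.6478

0.6478


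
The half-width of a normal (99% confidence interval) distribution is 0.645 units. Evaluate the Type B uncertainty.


u_B = half_width / 2.576
u_B = 0.645 / 2.576
u_B = 0.2504

0.2504


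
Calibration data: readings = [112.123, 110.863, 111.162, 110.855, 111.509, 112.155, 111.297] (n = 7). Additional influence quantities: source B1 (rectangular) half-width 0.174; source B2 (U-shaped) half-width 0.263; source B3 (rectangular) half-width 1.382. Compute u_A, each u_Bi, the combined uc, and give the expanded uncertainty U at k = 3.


mean = (112.123 + 110.863 + 111.162 + 110.855 + 111.509 + 112.155 + 111.297) / 7 = 111.4234286
s = sqrt(sum((x - mean)^2)/(n-1)) = 0.54059222
u_A = s / sqrt(n) = 0.54059222 / sqrt(7) = 0.20432465
u_B1 = 0.174 / sqrt(3) = 0.10045895
u_B2 = 0.263 / sqrt(2) = 0.18596908
u_B3 = 1.382 / sqrt(3) = 0.79789807
uc = sqrt(0.20432465^2 + 0.10045895^2 + 0.18596908^2 + 0.79789807^2) = 0.85033311
U = k * uc = 3 * 0.85033311
U = 2.5510

2.5510


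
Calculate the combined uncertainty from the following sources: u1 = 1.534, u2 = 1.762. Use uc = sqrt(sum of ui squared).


uc = sqrt(1.534^2 + 1.762^2)
uc = sqrt(5.4578)
uc = 2.3362

2.3362


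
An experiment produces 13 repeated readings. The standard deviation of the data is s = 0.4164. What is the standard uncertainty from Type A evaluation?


u_A = s / sqrt(n)
u_A = 0.4164 / sqrt(13)
u_A = 0.4164 / 3.6055513
u_A = 0.1155

0.1155


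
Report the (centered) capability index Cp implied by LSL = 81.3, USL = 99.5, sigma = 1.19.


Cp = (USL - LSL) / (6 * sigma)
= (99.5 - 81.3) / (6 * 1.19)
= 18.2000 / 7.1400
= 2.5490

2.5490


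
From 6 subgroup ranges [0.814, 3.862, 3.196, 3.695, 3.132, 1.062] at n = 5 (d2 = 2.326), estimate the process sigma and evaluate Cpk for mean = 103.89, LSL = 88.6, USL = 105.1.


R_bar = (0.814 + 3.862 + 3.196 + 3.695 + 3.132 + 1.062) / 6 = 2.6268333
sigma = R_bar / d2 = 2.6268333 / 2.326 = 1.129335
Cp = (USL - LSL)/(6*sigma) = (105.1 - 88.6)/(6*1.129335) = 2.4351
Cpu = (105.1 - 103.89)/(3*1.129335) = 0.3571
Cpl = (103.89 - 88.6)/(3*1.129335) = 4.5130
Cpk = min(Cpu, Cpl) = 0.3571

0.3571


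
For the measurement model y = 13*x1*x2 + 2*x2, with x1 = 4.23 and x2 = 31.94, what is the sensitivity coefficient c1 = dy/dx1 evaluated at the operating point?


y = 13*x1*x2 + 2*x2
dy/dx1 = 13*x2
Evaluate at x2 = 31.94: c1 = 13 * 31.94
c1 = 415.2200

415.2200


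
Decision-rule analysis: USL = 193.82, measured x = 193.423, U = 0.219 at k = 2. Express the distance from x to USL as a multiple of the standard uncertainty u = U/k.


u = U / k = 0.219 / 2 = 0.1095
margin = |USL - x| = |193.82 - 193.423| = 0.397
z = margin / u = 0.397 / 0.1095
z = 3.6256

3.6256


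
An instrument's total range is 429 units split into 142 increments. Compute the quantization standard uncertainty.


resolution = range / divisions
resolution = 429 / 142 = 3.0211268
u_res = resolution / (2*sqrt(3))
u_res = 3.0211268 / 3.4641016
u_res = 0.8721

0.8721


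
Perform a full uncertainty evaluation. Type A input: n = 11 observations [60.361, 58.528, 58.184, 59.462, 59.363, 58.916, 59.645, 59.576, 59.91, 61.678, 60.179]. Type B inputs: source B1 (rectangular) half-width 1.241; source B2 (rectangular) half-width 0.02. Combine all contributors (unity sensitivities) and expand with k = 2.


mean = (60.361 + 58.528 + 58.184 + 59.462 + 59.363 + 58.916 + 59.645 + 59.576 + 59.91 + 61.678 + 60.179) / 11 = 59.61836364
s = sqrt(sum((x - mean)^2)/(n-1)) = 0.94998666
u_A = s / sqrt(n) = 0.94998666 / sqrt(11) = 0.28643176
u_B1 = 1.241 / sqrt(3) = 0.71649168
u_B2 = 0.02 / sqrt(3) = 0.011547005
uc = sqrt(0.28643176^2 + 0.71649168^2 + 0.011547005^2) = 0.77171032
U = k * uc = 2 * 0.77171032
U = 1.5434

1.5434


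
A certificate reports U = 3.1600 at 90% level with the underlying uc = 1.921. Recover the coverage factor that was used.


k = U / uc
k = 3.1600 / 1.921
k = 1.645

1.645


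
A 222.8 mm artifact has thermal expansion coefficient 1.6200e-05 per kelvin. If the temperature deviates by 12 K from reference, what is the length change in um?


dL = L * alpha * dT
= 222.8 * 1.6200e-05 * 12
= 0.0433123 mm
dL_um = 0.0433123 * 1000 = 43.3123 um

43.3123


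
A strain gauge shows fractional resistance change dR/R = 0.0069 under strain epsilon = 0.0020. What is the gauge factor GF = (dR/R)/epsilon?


GF = (dR/R) / epsilon
= 0.0069 / 0.0020
= 3.4500

3.4500


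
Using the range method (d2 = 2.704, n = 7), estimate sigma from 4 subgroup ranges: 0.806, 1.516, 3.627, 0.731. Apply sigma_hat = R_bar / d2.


R_bar = (0.806 + 1.516 + 3.627 + 0.731) / 4
R_bar = 6.68 / 4 = 1.67
sigma_hat = R_bar / d2 = 1.67 / 2.704 = 0.6176

0.6176


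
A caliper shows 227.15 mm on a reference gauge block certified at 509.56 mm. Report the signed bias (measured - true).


Systematic error = measured - true
= 227.15 - 509.56
= -282.4100

-282.4100


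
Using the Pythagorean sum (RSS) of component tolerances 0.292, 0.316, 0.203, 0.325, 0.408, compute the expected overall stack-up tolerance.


RSS = sqrt(0.292^2 + 0.316^2 + 0.203^2 + 0.325^2 + 0.408^2)
= sqrt(0.498418)
= 0.7060

0.7060


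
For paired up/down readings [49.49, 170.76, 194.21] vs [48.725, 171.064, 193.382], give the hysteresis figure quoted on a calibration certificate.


|49.49 - 48.725| = 0.7650
|170.76 - 171.064| = 0.3040
|194.21 - 193.382| = 0.8280
hysteresis = max(diffs) = 0.8280

0.8280


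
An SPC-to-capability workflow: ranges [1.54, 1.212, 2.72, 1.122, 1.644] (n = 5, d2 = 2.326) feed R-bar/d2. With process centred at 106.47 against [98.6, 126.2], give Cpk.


R_bar = (1.54 + 1.212 + 2.72 + 1.122 + 1.644) / 5 = 1.6476
sigma = R_bar / d2 = 1.6476 / 2.326 = 0.7083405
Cp = (USL - LSL)/(6*sigma) = (126.2 - 98.6)/(6*0.7083405) = 6.4941
Cpu = (126.2 - 106.47)/(3*0.7083405) = 9.2846
Cpl = (106.47 - 98.6)/(3*0.7083405) = 3.7035
Cpk = min(Cpu, Cpl) = 3.7035

3.7035


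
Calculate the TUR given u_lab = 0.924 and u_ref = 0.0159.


TUR = u_lab / u_ref
= 0.924 / 0.0159
= 58.1132

58.1132


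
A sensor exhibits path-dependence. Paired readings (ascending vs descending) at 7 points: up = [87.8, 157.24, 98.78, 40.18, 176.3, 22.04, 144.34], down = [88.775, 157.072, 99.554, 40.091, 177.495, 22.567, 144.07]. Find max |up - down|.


|87.8 - 88.775| = 0.9750
|157.24 - 157.072| = 0.1680
|98.78 - 99.554| = 0.7740
|40.18 - 40.091| = 0.0890
|176.3 - 177.495| = 1.1950
|22.04 - 22.567| = 0.5270
|144.34 - 144.07| = 0.2700
hysteresis = max(diffs) = 1.1950

1.1950


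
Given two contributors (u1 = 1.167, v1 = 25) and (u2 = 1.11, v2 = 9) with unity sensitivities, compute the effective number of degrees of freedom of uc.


uc = sqrt(u1^2 + u2^2) = sqrt(1.167^2 + 1.11^2) = 1.6105865
v_eff = uc^4 / (u1^4/v1 + u2^4/v2)
= 1.6105865^4 / (1.167^4/25 + 1.11^4/9)
= 6.7287783 / 0.24286416
v_eff = 27.7059

27.7059


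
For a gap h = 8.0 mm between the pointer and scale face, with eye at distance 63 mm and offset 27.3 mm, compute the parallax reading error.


error = h * offset / d
= 8.0 * 27.3 / 63
= 3.4667

3.4667


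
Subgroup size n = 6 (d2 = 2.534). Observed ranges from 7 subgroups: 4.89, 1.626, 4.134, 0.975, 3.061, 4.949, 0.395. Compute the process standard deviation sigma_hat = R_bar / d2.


R_bar = (4.89 + 1.626 + 4.134 + 0.975 + 3.061 + 4.949 + 0.395) / 7
R_bar = 20.03 / 7 = 2.8614286
sigma_hat = R_bar / d2 = 2.8614286 / 2.534 = 1.1292

1.1292


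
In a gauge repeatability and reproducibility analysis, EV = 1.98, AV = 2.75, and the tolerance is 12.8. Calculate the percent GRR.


GRR = sqrt(EV^2 + AV^2) = sqrt(1.98^2 + 2.75^2) = 3.3886428
%GRR = GRR / tol * 100 = 3.3886428 / 12.8 * 100
%GRR = 26.4738

26.4738


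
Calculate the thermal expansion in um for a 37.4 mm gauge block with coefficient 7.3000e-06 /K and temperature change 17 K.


dL = L * alpha * dT
= 37.4 * 7.3000e-06 * 17
= 0.0046413 mm
dL_um = 0.0046413 * 1000 = 4.6413 um

4.6413


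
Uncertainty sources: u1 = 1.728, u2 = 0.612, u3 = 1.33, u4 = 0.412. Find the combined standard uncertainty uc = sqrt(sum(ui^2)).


uc = sqrt(1.728^2 + 0.612^2 + 1.33^2 + 0.412^2)
uc = sqrt(5.299172)
uc = 2.3020

2.3020


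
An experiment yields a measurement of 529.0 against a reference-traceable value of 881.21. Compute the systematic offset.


Systematic error = measured - true
= 529.0 - 881.21
= -352.2100

-352.2100


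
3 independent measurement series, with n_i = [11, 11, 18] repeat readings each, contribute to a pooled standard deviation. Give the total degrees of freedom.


nu = sum_i (n_i - 1)
nu = ((11 - 1) + (11 - 1) + (18 - 1))
nu = 10 + 10 + 17
nu = 37

37


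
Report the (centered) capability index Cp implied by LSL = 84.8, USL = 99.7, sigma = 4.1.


Cp = (USL - LSL) / (6 * sigma)
= (99.7 - 84.8) / (6 * 4.1)
= 14.9000 / 24.6000
= 0.6057

0.6057


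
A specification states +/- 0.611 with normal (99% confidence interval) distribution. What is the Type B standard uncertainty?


u_B = half_width / 2.576
u_B = 0.611 / 2.576
u_B = 0.2372

0.2372


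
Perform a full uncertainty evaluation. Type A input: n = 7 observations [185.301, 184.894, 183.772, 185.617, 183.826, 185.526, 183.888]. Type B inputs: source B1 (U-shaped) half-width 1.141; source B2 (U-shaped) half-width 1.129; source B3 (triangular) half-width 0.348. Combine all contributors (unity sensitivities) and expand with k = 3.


mean = (185.301 + 184.894 + 183.772 + 185.617 + 183.826 + 185.526 + 183.888) / 7 = 184.6891429
s = sqrt(sum((x - mean)^2)/(n-1)) = 0.83721571
u_A = s / sqrt(n) = 0.83721571 / sqrt(7) = 0.31643779
u_B1 = 1.141 / sqrt(2) = 0.80680884
u_B2 = 1.129 / sqrt(2) = 0.79832356
u_B3 = 0.348 / sqrt(6) = 0.14207041
uc = sqrt(0.31643779^2 + 0.80680884^2 + 0.79832356^2 + 0.14207041^2) = 1.1868352
U = k * uc = 3 * 1.1868352
U = 3.5605

3.5605


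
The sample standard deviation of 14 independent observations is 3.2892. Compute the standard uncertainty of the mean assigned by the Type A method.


u_A = s / sqrt(n)
u_A = 3.2892 / sqrt(14)
u_A = 3.2892 / 3.7416574
u_A = 0.8791

0.8791


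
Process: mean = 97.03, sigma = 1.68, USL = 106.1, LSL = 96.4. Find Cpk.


Cpu = (USL - mean) / (3*sigma) = (106.1 - 97.03) / (3*1.68) = 1.7996
Cpl = (mean - LSL) / (3*sigma) = (97.03 - 96.4) / (3*1.68) = 0.1250
Cpk = min(Cpu, Cpl) = 0.1250

0.1250


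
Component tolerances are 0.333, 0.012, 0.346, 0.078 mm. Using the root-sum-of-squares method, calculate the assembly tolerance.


RSS = sqrt(0.333^2 + 0.012^2 + 0.346^2 + 0.078^2)
= sqrt(0.236833)
= 0.4867

0.4867


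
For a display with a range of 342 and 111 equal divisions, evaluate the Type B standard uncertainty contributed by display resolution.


resolution = range / divisions
resolution = 342 / 111 = 3.0810811
u_res = resolution / (2*sqrt(3))
u_res = 3.0810811 / 3.4641016
u_res = 0.8894

0.8894


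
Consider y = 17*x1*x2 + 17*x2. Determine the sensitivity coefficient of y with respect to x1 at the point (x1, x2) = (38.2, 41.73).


y = 17*x1*x2 + 17*x2
dy/dx1 = 17*x2
Evaluate at x2 = 41.73: c1 = 17 * 41.73
c1 = 709.4100

709.4100


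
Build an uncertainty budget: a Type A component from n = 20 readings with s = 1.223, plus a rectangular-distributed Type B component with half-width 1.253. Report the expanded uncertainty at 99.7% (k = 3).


u_A = s / sqrt(n) = 1.223 / sqrt(20) = 0.27347111
u_B = half_width / sqrt(3) = 1.253 / sqrt(3) = 0.72341989
uc = sqrt(u_A^2 + u_B^2) = sqrt(0.27347111^2 + 0.72341989^2) = 0.77338398
U = k * uc = 3 * 0.77338398
U = 2.3202

2.3202


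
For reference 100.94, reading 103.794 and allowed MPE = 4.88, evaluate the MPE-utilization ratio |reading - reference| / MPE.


e = indication - reference = 103.794 - 100.94 = 2.8540
|e| = 2.8540
ratio = |e| / MPE = 2.8540 / 4.88
ratio = 0.5848

0.5848


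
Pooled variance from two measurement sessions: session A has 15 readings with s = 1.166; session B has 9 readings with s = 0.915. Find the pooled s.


s_p = sqrt(((n1-1)*s1^2 + (n2-1)*s2^2) / (n1+n2-2))
numerator = (15-1)*1.166^2 + (9-1)*0.915^2 = 19.033784 + 6.6978 = 25.731584
denominator = 15 + 9 - 2 = 22
s_p^2 = 25.731584 / 22 = 1.1696175
s_p = sqrt(1.1696175) = 1.0815

1.0815


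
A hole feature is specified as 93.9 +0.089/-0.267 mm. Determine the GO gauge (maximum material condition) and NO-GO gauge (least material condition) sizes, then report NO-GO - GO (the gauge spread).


GO = nominal - lower_tol (smallest hole = maximum material condition)
GO = 93.9 - 0.267 = 93.633
NO-GO = nominal + upper_tol (largest hole = least material condition)
NO-GO = 93.9 + 0.089 = 93.989
spread = NO-GO - GO = 93.989 - 93.633 = 0.3560

0.3560


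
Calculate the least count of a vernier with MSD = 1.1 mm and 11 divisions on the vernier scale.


LC = MSD / n_div
= 1.1 / 11
= 0.1000

0.1000


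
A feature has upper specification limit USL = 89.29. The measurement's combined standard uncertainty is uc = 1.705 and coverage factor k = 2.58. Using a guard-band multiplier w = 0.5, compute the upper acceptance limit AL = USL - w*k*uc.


U = k * uc = 2.58 * 1.705 = 4.3989
guard band g = w * U = 0.5 * 4.3989 = 2.19945
AL = USL - g = 89.29 - 2.19945
AL = 87.0906

87.0906


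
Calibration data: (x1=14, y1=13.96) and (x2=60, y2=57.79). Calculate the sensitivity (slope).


slope = (y2 - y1) / (x2 - x1)
= (57.79 - 13.96) / (60 - 14)
= 43.8300 / 46
= 0.9528

0.9528


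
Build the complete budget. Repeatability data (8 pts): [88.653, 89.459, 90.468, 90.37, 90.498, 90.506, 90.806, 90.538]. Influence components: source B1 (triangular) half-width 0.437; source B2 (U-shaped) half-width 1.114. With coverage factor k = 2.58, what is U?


mean = (88.653 + 89.459 + 90.468 + 90.37 + 90.498 + 90.506 + 90.806 + 90.538) / 8 = 90.16225
s = sqrt(sum((x - mean)^2)/(n-1)) = 0.72659023
u_A = s / sqrt(n) = 0.72659023 / sqrt(8) = 0.25688844
u_B1 = 0.437 / sqrt(6) = 0.1784045
u_B2 = 1.114 / sqrt(2) = 0.78771695
uc = sqrt(0.25688844^2 + 0.1784045^2 + 0.78771695^2) = 0.84753633
U = k * uc = 2.58 * 0.84753633
U = 2.1866

2.1866


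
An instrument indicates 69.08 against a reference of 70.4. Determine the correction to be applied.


Correction = standard - reading
= 70.4 - 69.08
= 1.3200

1.3200


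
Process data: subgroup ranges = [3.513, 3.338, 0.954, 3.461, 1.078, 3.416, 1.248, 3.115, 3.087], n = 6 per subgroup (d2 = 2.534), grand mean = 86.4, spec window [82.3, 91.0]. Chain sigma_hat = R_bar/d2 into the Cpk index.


R_bar = (3.513 + 3.338 + 0.954 + 3.461 + 1.078 + 3.416 + 1.248 + 3.115 + 3.087) / 9 = 2.5788889
sigma = R_bar / d2 = 2.5788889 / 2.534 = 1.0177146
Cp = (USL - LSL)/(6*sigma) = (91.0 - 82.3)/(6*1.0177146) = 1.4248
Cpu = (91.0 - 86.4)/(3*1.0177146) = 1.5066
Cpl = (86.4 - 82.3)/(3*1.0177146) = 1.3429
Cpk = min(Cpu, Cpl) = 1.3429

1.3429


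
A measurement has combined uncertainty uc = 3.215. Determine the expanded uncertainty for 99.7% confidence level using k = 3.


U = k * uc
U = 3 * 3.215
U = 9.6450

9.6450


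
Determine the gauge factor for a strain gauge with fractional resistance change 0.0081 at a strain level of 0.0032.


GF = (dR/R) / epsilon
= 0.0081 / 0.0032
= 2.5312

2.5312


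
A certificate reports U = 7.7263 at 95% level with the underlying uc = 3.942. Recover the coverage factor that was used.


k = U / uc
k = 7.7263 / 3.942
k = 1.96

1.96


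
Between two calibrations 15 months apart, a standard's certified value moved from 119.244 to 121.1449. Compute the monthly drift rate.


rate = (v2 - v1) / months
= (121.1449 - 119.244) / 15
= 1.9009 / 15
= 0.1267

0.1267


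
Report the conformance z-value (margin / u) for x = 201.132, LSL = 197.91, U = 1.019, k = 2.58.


u = U / k = 1.019 / 2.58 = 0.39496124
margin = |LSL - x| = |197.91 - 201.132| = 3.222
z = margin / u = 3.222 / 0.39496124
z = 8.1578

8.1578


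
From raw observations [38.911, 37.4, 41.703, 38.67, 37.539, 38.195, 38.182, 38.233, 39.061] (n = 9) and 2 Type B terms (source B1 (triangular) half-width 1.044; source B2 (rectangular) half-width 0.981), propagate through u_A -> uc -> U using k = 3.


mean = (38.911 + 37.4 + 41.703 + 38.67 + 37.539 + 38.195 + 38.182 + 38.233 + 39.061) / 9 = 38.65488889
s = sqrt(sum((x - mean)^2)/(n-1)) = 1.2725366
u_A = s / sqrt(n) = 1.2725366 / sqrt(9) = 0.42417887
u_B1 = 1.044 / sqrt(6) = 0.42621122
u_B2 = 0.981 / sqrt(3) = 0.56638061
uc = sqrt(0.42417887^2 + 0.42621122^2 + 0.56638061^2) = 0.82605733
U = k * uc = 3 * 0.82605733
U = 2.4782

2.4782


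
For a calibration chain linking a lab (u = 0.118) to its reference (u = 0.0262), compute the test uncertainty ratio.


TUR = u_lab / u_ref
= 0.118 / 0.0262
= 4.5038

4.5038


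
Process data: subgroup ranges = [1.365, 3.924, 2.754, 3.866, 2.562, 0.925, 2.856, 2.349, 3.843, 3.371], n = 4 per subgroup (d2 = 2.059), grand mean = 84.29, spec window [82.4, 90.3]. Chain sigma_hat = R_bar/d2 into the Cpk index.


R_bar = (1.365 + 3.924 + 2.754 + 3.866 + 2.562 + 0.925 + 2.856 + 2.349 + 3.843 + 3.371) / 10 = 2.7815
sigma = R_bar / d2 = 2.7815 / 2.059 = 1.3508985
Cp = (USL - LSL)/(6*sigma) = (90.3 - 82.4)/(6*1.3508985) = 0.9747
Cpu = (90.3 - 84.29)/(3*1.3508985) = 1.4830
Cpl = (84.29 - 82.4)/(3*1.3508985) = 0.4664
Cpk = min(Cpu, Cpl) = 0.4664

0.4664


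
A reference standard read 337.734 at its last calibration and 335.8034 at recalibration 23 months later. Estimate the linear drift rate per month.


rate = (v2 - v1) / months
= (335.8034 - 337.734) / 23
= -1.9306 / 23
= -0.0839

-0.0839


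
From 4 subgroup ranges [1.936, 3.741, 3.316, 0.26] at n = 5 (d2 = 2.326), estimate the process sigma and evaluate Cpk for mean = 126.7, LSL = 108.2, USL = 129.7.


R_bar = (1.936 + 3.741 + 3.316 + 0.26) / 4 = 2.31325
sigma = R_bar / d2 = 2.31325 / 2.326 = 0.99451849
Cp = (USL - LSL)/(6*sigma) = (129.7 - 108.2)/(6*0.99451849) = 3.6031
Cpu = (129.7 - 126.7)/(3*0.99451849) = 1.0055
Cpl = (126.7 - 108.2)/(3*0.99451849) = 6.2007
Cpk = min(Cpu, Cpl) = 1.0055

1.0055


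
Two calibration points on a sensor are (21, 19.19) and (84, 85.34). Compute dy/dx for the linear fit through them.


slope = (y2 - y1) / (x2 - x1)
= (85.34 - 19.19) / (84 - 21)
= 66.1500 / 63
= 1.0500

1.0500


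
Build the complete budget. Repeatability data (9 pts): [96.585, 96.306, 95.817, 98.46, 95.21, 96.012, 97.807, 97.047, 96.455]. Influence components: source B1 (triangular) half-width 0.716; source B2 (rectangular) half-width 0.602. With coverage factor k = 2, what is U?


mean = (96.585 + 96.306 + 95.817 + 98.46 + 95.21 + 96.012 + 97.807 + 97.047 + 96.455) / 9 = 96.63322222
s = sqrt(sum((x - mean)^2)/(n-1)) = 1.0065376
u_A = s / sqrt(n) = 1.0065376 / sqrt(9) = 0.33551253
u_B1 = 0.716 / sqrt(6) = 0.29230578
u_B2 = 0.602 / sqrt(3) = 0.34756486
uc = sqrt(0.33551253^2 + 0.29230578^2 + 0.34756486^2) = 0.56463498
U = k * uc = 2 * 0.56463498
U = 1.1293

1.1293


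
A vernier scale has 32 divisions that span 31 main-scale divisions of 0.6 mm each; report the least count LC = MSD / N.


LC = MSD / n_div
= 0.6 / 32
= 0.0187

0.0187


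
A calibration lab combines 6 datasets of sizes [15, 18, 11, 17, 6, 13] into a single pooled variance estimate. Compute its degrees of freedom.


nu = sum_i (n_i - 1)
nu = ((15 - 1) + (18 - 1) + (11 - 1) + (17 - 1) + (6 - 1) + (13 - 1))
nu = 14 + 17 + 10 + 16 + 5 + 12
nu = 74

74


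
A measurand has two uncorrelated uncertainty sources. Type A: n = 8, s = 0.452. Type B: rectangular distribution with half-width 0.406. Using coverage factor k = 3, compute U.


u_A = s / sqrt(n) = 0.452 / sqrt(8) = 0.15980613
u_B = half_width / sqrt(3) = 0.406 / sqrt(3) = 0.23440421
uc = sqrt(u_A^2 + u_B^2) = sqrt(0.15980613^2 + 0.23440421^2) = 0.28369585
U = k * uc = 3 * 0.28369585
U = 0.8511

0.8511
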